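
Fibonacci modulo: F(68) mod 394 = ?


F(k) mod 394 for k=1..68:
1, 1, 2, 3, 5, 8, 13, 21, 34, 55, 89, 144, 233, 377, 216, 199, 21, 220, 241, 67, 308, 375, 289, 270, 165, 41, 206, 247, 59, 306, 365, 277, 248, 131, 379, 116, 101, 217, 318, 141, 65, 206, 271, 83, 354, 43, 3, 46, 49, 95, 144, 239, 383, 228, 217, 51, 268, 319, 193, 118, 311, 35, 346, 381, 333, 320, 259, 185
F(68) mod 394 = 185


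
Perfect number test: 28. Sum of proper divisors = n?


Proper divisors of 28: 1, 2, 4, 7, 14
Sum = 1 + 2 + 4 + 7 + 14 = 28

Yes, 28 is perfect (28 = 28)


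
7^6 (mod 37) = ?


7^1 mod 37 = 7
7^2 mod 37 = 12
7^3 mod 37 = 10
7^4 mod 37 = 33
7^5 mod 37 = 9
7^6 mod 37 = 26


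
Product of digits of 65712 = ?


6 × 5 × 7 × 1 × 2 = 420


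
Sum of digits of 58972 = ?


5 + 8 + 9 + 7 + 2 = 31


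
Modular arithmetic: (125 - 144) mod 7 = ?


125 - 144 = -19
-19 mod 7 = 2


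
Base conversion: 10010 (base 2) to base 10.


10010 (base 2) = 18 (decimal)
18 (decimal) = 18 (base 10)


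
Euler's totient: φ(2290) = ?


2290 = 2 × 5 × 229
Prime factors: 2, 5, 229
φ(2290) = 2290 × (1-1/2) × (1-1/5) × (1-1/229)
= 2290 × 1/2 × 4/5 × 228/229 = 912

φ(2290) = 912


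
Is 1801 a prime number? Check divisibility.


Check divisors up to sqrt(1801) = 42.4382
No divisors found.
1801 is prime.

Yes, 1801 is prime


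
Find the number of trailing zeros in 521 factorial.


floor(521/5) = 104
floor(521/25) = 20
floor(521/125) = 4
Total = 128

128 trailing zeros


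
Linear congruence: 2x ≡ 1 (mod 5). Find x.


GCD(2, 5) = 1, unique solution
a^(-1) mod 5 = 3
x = 3 * 1 mod 5 = 3

x ≡ 3 (mod 5)


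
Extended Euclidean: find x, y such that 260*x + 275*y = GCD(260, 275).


Tabular extended Euclidean (each row: r = 260*s + 275*t):
r=260, s=1, t=0
r=275, s=0, t=1
q=0: r=260, s=1, t=0   [260*(1) + 275*(0) = 260]
q=1: r=15, s=-1, t=1   [260*(-1) + 275*(1) = 15]
q=17: r=5, s=18, t=-17   [260*(18) + 275*(-17) = 5]
q=3: r=0, s=-55, t=52   [260*(-55) + 275*(52) = 0]
GCD = 5; from the row with r=5: x=18, y=-17
Check: 260*(18) + 275*(-17) = 4680 - 4675 = 5

GCD = 5, x = 18, y = -17


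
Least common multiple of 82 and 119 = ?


GCD(82, 119) = 1
LCM = 82*119/1 = 9758/1 = 9758

LCM = 9758


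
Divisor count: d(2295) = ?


2295 = 3^3 × 5^1 × 17^1
d(2295) = (3+1) × (1+1) × (1+1) = 16

16 divisors


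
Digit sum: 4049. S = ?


4 + 0 + 4 + 9 = 17


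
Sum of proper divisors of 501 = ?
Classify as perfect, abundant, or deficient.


Proper divisors: 1, 3, 167
Sum = 1 + 3 + 167 = 171
171 < 501 → deficient

s(501) = 171 (deficient)


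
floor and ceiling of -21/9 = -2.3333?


-21/9 = -2.3333
floor = -3
ceil = -2

floor = -3, ceil = -2


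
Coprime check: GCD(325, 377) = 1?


Euclidean algorithm:
377 = 1 * 325 + 52
325 = 6 * 52 + 13
52 = 4 * 13 + 0
GCD(325, 377) = 13

No, not coprime (GCD = 13)


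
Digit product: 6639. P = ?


6 × 6 × 3 × 9 = 972


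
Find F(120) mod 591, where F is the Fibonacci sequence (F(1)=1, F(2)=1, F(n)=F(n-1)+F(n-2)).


F(k) mod 591 for k=1..120:
1, 1, 2, 3, 5, 8, 13, 21, 34, 55, 89, 144, 233, 377, 19, 396, 415, 220, 44, 264, 308, 572, 289, 270, 559, 238, 206, 444, 59, 503, 562, 474, 445, 328, 182, 510, 101, 20, 121, 141, 262, 403, 74, 477, 551, 437, 397, 243, 49, 292, 341, 42, 383, 425, 217, 51, 268, 319, 587, 315, 311, 35, 346, 381, 136, 517, 62, 579, 50, 38, 88, 126, 214, 340, 554, 303, 266, 569, 244, 222, 466, 97, 563, 69, 41, 110, 151, 261, 412, 82, 494, 576, 479, 464, 352, 225, 577, 211, 197, 408, 14, 422, 436, 267, 112, 379, 491, 279, 179, 458, 46, 504, 550, 463, 422, 294, 125, 419, 544, 372
F(120) mod 591 = 372


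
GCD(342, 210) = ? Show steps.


342 = 1 * 210 + 132
210 = 1 * 132 + 78
132 = 1 * 78 + 54
78 = 1 * 54 + 24
54 = 2 * 24 + 6
24 = 4 * 6 + 0
GCD = 6


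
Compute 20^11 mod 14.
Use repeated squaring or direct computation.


20^1 mod 14 = 6
20^2 mod 14 = 8
20^3 mod 14 = 6
20^4 mod 14 = 8
20^5 mod 14 = 6
20^6 mod 14 = 8
20^7 mod 14 = 6
20^8 mod 14 = 8
20^9 mod 14 = 6
20^10 mod 14 = 8
20^11 mod 14 = 6


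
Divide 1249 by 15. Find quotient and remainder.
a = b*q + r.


1249 = 15 * 83 + 4
Check: 1245 + 4 = 1249

q = 83, r = 4


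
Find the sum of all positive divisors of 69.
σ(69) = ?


Divisors of 69: 1, 3, 23, 69
Sum = 1 + 3 + 23 + 69 = 96

σ(69) = 96


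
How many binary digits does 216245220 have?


216245220 in base 2 = 1100111000111010001111100100
Number of digits = 28

28 digits (base 2)


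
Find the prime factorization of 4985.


4985 / 5 = 997
997 / 997 = 1
4985 = 5 × 997


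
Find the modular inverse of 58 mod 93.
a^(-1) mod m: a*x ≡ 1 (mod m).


Use the extended Euclidean algorithm on (93, 58); each row r = 93*s + 58*t:
r=93, s=1, t=0
r=58, s=0, t=1
q=1: r=35, s=1, t=-1   [93*(1) + 58*(-1) = 35]
q=1: r=23, s=-1, t=2   [93*(-1) + 58*(2) = 23]
q=1: r=12, s=2, t=-3   [93*(2) + 58*(-3) = 12]
q=1: r=11, s=-3, t=5   [93*(-3) + 58*(5) = 11]
q=1: r=1, s=5, t=-8   [93*(5) + 58*(-8) = 1]
q=11: r=0, s=-58, t=93   [93*(-58) + 58*(93) = 0]
GCD = 1 with t = -8, so 58*(-8) ≡ 1 (mod 93)
Inverse = -8 mod 93 = 85
Check: 58 * 85 = 4930 ≡ 1 (mod 93)

58^(-1) ≡ 85 (mod 93)


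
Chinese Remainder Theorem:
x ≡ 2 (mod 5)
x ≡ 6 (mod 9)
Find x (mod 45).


M = 5*9 = 45
M1 = M/5 = 9, M2 = M/9 = 5
M1^(-1) mod 5 = 4, M2^(-1) mod 9 = 2
x = 2*9*4 + 6*5*2 = 132
132 mod 45 = 42
Check: 42 mod 5 = 2 ✓, 42 mod 9 = 6 ✓

x ≡ 42 (mod 45)


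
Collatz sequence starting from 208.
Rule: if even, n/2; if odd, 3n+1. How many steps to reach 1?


208 → 104 → 52 → 26 → 13 → 40 → 20 → 10 → 5 → 16 → 8 → 4 → 2 → 1
Total steps = 13

13 steps


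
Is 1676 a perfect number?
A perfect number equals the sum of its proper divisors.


Proper divisors of 1676: 1, 2, 4, 419, 838
Sum = 1 + 2 + 4 + 419 + 838 = 1264

No, 1676 is not perfect (1264 ≠ 1676)


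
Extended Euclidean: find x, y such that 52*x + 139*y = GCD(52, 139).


Tabular extended Euclidean (each row: r = 52*s + 139*t):
r=52, s=1, t=0
r=139, s=0, t=1
q=0: r=52, s=1, t=0   [52*(1) + 139*(0) = 52]
q=2: r=35, s=-2, t=1   [52*(-2) + 139*(1) = 35]
q=1: r=17, s=3, t=-1   [52*(3) + 139*(-1) = 17]
q=2: r=1, s=-8, t=3   [52*(-8) + 139*(3) = 1]
q=17: r=0, s=139, t=-52   [52*(139) + 139*(-52) = 0]
GCD = 1; from the row with r=1: x=-8, y=3
Check: 52*(-8) + 139*(3) = -416 + 417 = 1

GCD = 1, x = -8, y = 3


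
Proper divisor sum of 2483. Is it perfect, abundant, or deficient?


Proper divisors: 1, 13, 191
Sum = 1 + 13 + 191 = 205
205 < 2483 → deficient

s(2483) = 205 (deficient)


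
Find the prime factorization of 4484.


4484 / 2 = 2242
2242 / 2 = 1121
1121 / 19 = 59
59 / 59 = 1
4484 = 2^2 × 19 × 59


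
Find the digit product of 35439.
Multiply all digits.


3 × 5 × 4 × 3 × 9 = 1620


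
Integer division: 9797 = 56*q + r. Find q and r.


9797 = 56 * 174 + 53
Check: 9744 + 53 = 9797

q = 174, r = 53


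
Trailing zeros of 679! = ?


floor(679/5) = 135
floor(679/25) = 27
floor(679/125) = 5
floor(679/625) = 1
Total = 168

168 trailing zeros


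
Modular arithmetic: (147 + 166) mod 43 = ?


147 + 166 = 313
313 mod 43 = 12


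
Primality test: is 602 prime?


602 / 2 = 301 (exact division)
602 is NOT prime.

No, 602 is not prime


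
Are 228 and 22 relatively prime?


Euclidean algorithm:
228 = 10 * 22 + 8
22 = 2 * 8 + 6
8 = 1 * 6 + 2
6 = 3 * 2 + 0
GCD(228, 22) = 2

No, not coprime (GCD = 2)


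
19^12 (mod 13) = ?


19^1 mod 13 = 6
19^2 mod 13 = 10
19^3 mod 13 = 8
19^4 mod 13 = 9
19^5 mod 13 = 2
19^6 mod 13 = 12
19^7 mod 13 = 7
19^8 mod 13 = 3
19^9 mod 13 = 5
19^10 mod 13 = 4
19^11 mod 13 = 11
19^12 mod 13 = 1


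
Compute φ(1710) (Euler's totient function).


1710 = 2 × 3^2 × 5 × 19
Prime factors: 2, 3, 5, 19
φ(1710) = 1710 × (1-1/2) × (1-1/3) × (1-1/5) × (1-1/19)
= 1710 × 1/2 × 2/3 × 4/5 × 18/19 = 432

φ(1710) = 432


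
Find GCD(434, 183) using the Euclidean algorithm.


434 = 2 * 183 + 68
183 = 2 * 68 + 47
68 = 1 * 47 + 21
47 = 2 * 21 + 5
21 = 4 * 5 + 1
5 = 5 * 1 + 0
GCD = 1


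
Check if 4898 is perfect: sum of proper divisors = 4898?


Proper divisors of 4898: 1, 2, 31, 62, 79, 158, 2449
Sum = 1 + 2 + 31 + 62 + 79 + 158 + 2449 = 2782

No, 4898 is not perfect (2782 ≠ 4898)


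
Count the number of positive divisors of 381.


381 = 3^1 × 127^1
d(381) = (1+1) × (1+1) = 4

4 divisors


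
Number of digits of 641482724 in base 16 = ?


641482724 in base 16 = 263C3FE4
Number of digits = 8

8 digits (base 16)


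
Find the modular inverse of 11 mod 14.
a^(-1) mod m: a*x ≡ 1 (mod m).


Use the extended Euclidean algorithm on (14, 11); each row r = 14*s + 11*t:
r=14, s=1, t=0
r=11, s=0, t=1
q=1: r=3, s=1, t=-1   [14*(1) + 11*(-1) = 3]
q=3: r=2, s=-3, t=4   [14*(-3) + 11*(4) = 2]
q=1: r=1, s=4, t=-5   [14*(4) + 11*(-5) = 1]
q=2: r=0, s=-11, t=14   [14*(-11) + 11*(14) = 0]
GCD = 1 with t = -5, so 11*(-5) ≡ 1 (mod 14)
Inverse = -5 mod 14 = 9
Check: 11 * 9 = 99 ≡ 1 (mod 14)

11^(-1) ≡ 9 (mod 14)


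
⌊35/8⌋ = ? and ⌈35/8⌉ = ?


35/8 = 4.3750
floor = 4
ceil = 5

floor = 4, ceil = 5


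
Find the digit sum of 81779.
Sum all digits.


8 + 1 + 7 + 7 + 9 = 32


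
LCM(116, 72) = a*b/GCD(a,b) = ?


GCD(116, 72) = 4
LCM = 116*72/4 = 8352/4 = 2088

LCM = 2088


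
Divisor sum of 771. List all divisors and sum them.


Divisors of 771: 1, 3, 257, 771
Sum = 1 + 3 + 257 + 771 = 1032

σ(771) = 1032


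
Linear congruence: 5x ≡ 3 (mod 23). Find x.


GCD(5, 23) = 1, unique solution
a^(-1) mod 23 = 14
x = 14 * 3 mod 23 = 19

x ≡ 19 (mod 23)


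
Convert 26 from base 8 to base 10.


26 (base 8) = 22 (decimal)
22 (decimal) = 22 (base 10)


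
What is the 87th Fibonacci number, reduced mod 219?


F(k) mod 219 for k=1..87:
1, 1, 2, 3, 5, 8, 13, 21, 34, 55, 89, 144, 14, 158, 172, 111, 64, 175, 20, 195, 215, 191, 187, 159, 127, 67, 194, 42, 17, 59, 76, 135, 211, 127, 119, 27, 146, 173, 100, 54, 154, 208, 143, 132, 56, 188, 25, 213, 19, 13, 32, 45, 77, 122, 199, 102, 82, 184, 47, 12, 59, 71, 130, 201, 112, 94, 206, 81, 68, 149, 217, 147, 145, 73, 218, 72, 71, 143, 214, 138, 133, 52, 185, 18, 203, 2, 205
F(87) mod 219 = 205


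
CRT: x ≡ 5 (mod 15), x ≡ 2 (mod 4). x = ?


M = 15*4 = 60
M1 = M/15 = 4, M2 = M/4 = 15
M1^(-1) mod 15 = 4, M2^(-1) mod 4 = 3
x = 5*4*4 + 2*15*3 = 170
170 mod 60 = 50
Check: 50 mod 15 = 5 ✓, 50 mod 4 = 2 ✓

x ≡ 50 (mod 60)


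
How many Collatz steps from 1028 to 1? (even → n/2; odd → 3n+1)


1028 → 514 → 257 → 772 → 386 → 193 → 580 → 290 → 145 → 436 → 218 → 109 → 328 → 164 → 82 → 41 → 124 → 62 → 31 → 94 → 47 → 142 → 71 → 214 → 107 → 322 → 161 → 484 → 242 → 121 → 364 → 182 → 91 → 274 → 137 → 412 → 206 → 103 → 310 → 155 → 466 → 233 → 700 → 350 → 175 → 526 → 263 → 790 → 395 → 1186 → 593 → 1780 → 890 → 445 → 1336 → 668 → 334 → 167 → 502 → 251 → 754 → 377 → 1132 → 566 → 283 → 850 → 425 → 1276 → 638 → 319 → 958 → 479 → 1438 → 719 → 2158 → 1079 → 3238 → 1619 → 4858 → 2429 → 7288 → 3644 → 1822 → 911 → 2734 → 1367 → 4102 → 2051 → 6154 → 3077 → 9232 → 4616 → 2308 → 1154 → 577 → 1732 → 866 → 433 → 1300 → 650 → 325 → 976 → 488 → 244 → 122 → 61 → 184 → 92 → 46 → 23 → 70 → 35 → 106 → 53 → 160 → 80 → 40 → 20 → 10 → 5 → 16 → 8 → 4 → 2 → 1
Total steps = 124

124 steps


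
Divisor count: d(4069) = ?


4069 = 13^1 × 313^1
d(4069) = (1+1) × (1+1) = 4

4 divisors


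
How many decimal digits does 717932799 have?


717932799 has 9 digits in base 10
floor(log10(717932799)) + 1 = floor(8.8561) + 1 = 9

9 digits (base 10)


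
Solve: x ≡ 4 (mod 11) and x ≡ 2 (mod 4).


M = 11*4 = 44
M1 = M/11 = 4, M2 = M/4 = 11
M1^(-1) mod 11 = 3, M2^(-1) mod 4 = 3
x = 4*4*3 + 2*11*3 = 114
114 mod 44 = 26
Check: 26 mod 11 = 4 ✓, 26 mod 4 = 2 ✓

x ≡ 26 (mod 44)


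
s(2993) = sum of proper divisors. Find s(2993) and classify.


Proper divisors: 1, 41, 73
Sum = 1 + 41 + 73 = 115
115 < 2993 → deficient

s(2993) = 115 (deficient)


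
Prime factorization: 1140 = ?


1140 / 2 = 570
570 / 2 = 285
285 / 3 = 95
95 / 5 = 19
19 / 19 = 1
1140 = 2^2 × 3 × 5 × 19


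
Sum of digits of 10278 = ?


1 + 0 + 2 + 7 + 8 = 18


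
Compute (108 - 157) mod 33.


108 - 157 = -49
-49 mod 33 = 17


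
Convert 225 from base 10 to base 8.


225 (base 10) = 225 (decimal)
225 (decimal) = 341 (base 8)


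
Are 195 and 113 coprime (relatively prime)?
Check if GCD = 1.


Euclidean algorithm:
195 = 1 * 113 + 82
113 = 1 * 82 + 31
82 = 2 * 31 + 20
31 = 1 * 20 + 11
20 = 1 * 11 + 9
11 = 1 * 9 + 2
9 = 4 * 2 + 1
2 = 2 * 1 + 0
GCD(195, 113) = 1

Yes, coprime (GCD = 1)


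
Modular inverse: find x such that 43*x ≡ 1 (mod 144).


Use the extended Euclidean algorithm on (144, 43); each row r = 144*s + 43*t:
r=144, s=1, t=0
r=43, s=0, t=1
q=3: r=15, s=1, t=-3   [144*(1) + 43*(-3) = 15]
q=2: r=13, s=-2, t=7   [144*(-2) + 43*(7) = 13]
q=1: r=2, s=3, t=-10   [144*(3) + 43*(-10) = 2]
q=6: r=1, s=-20, t=67   [144*(-20) + 43*(67) = 1]
q=2: r=0, s=43, t=-144   [144*(43) + 43*(-144) = 0]
GCD = 1 with t = 67, so 43*(67) ≡ 1 (mod 144)
Inverse = 67 mod 144 = 67
Check: 43 * 67 = 2881 ≡ 1 (mod 144)

43^(-1) ≡ 67 (mod 144)


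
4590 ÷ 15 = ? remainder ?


4590 = 15 * 306 + 0
Check: 4590 + 0 = 4590

q = 306, r = 0


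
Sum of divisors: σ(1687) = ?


Divisors of 1687: 1, 7, 241, 1687
Sum = 1 + 7 + 241 + 1687 = 1936

σ(1687) = 1936


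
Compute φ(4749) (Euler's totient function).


4749 = 3 × 1583
Prime factors: 3, 1583
φ(4749) = 4749 × (1-1/3) × (1-1/1583)
= 4749 × 2/3 × 1582/1583 = 3164

φ(4749) = 3164


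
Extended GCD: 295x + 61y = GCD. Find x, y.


Tabular extended Euclidean (each row: r = 295*s + 61*t):
r=295, s=1, t=0
r=61, s=0, t=1
q=4: r=51, s=1, t=-4   [295*(1) + 61*(-4) = 51]
q=1: r=10, s=-1, t=5   [295*(-1) + 61*(5) = 10]
q=5: r=1, s=6, t=-29   [295*(6) + 61*(-29) = 1]
q=10: r=0, s=-61, t=295   [295*(-61) + 61*(295) = 0]
GCD = 1; from the row with r=1: x=6, y=-29
Check: 295*(6) + 61*(-29) = 1770 - 1769 = 1

GCD = 1, x = 6, y = -29


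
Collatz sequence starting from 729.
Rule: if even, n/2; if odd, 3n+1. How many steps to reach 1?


729 → 2188 → 1094 → 547 → 1642 → 821 → 2464 → 1232 → 616 → 308 → 154 → 77 → 232 → 116 → 58 → 29 → 88 → 44 → 22 → 11 → 34 → 17 → 52 → 26 → 13 → 40 → 20 → 10 → 5 → 16 → 8 → 4 → 2 → 1
Total steps = 33

33 steps


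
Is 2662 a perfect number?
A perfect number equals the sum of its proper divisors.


Proper divisors of 2662: 1, 2, 11, 22, 121, 242, 1331
Sum = 1 + 2 + 11 + 22 + 121 + 242 + 1331 = 1730

No, 2662 is not perfect (1730 ≠ 2662)


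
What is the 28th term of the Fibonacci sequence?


Sequence: 1, 1, 2, 3, 5, 8, 13, 21, 34, 55, 89, 144, 233, 377, 610, 987, 1597, 2584, 4181, 6765, 10946, 17711, 28657, 46368, 75025, 121393, 196418, 317811
F(28) = 317811


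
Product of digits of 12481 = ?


1 × 2 × 4 × 8 × 1 = 64


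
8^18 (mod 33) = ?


8^1 mod 33 = 8
8^2 mod 33 = 31
8^3 mod 33 = 17
8^4 mod 33 = 4
8^5 mod 33 = 32
8^6 mod 33 = 25
8^7 mod 33 = 2
8^8 mod 33 = 16
8^9 mod 33 = 29
8^10 mod 33 = 1
8^11 mod 33 = 8
8^12 mod 33 = 31
8^13 mod 33 = 17
8^14 mod 33 = 4
8^15 mod 33 = 32
8^16 mod 33 = 25
8^17 mod 33 = 2
8^18 mod 33 = 16


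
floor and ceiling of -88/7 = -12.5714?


-88/7 = -12.5714
floor = -13
ceil = -12

floor = -13, ceil = -12


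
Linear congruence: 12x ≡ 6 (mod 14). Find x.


GCD(12, 14) = 2 divides 6
Divide: 6x ≡ 3 (mod 7)
x ≡ 4 (mod 7)


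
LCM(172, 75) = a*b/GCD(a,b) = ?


GCD(172, 75) = 1
LCM = 172*75/1 = 12900/1 = 12900

LCM = 12900


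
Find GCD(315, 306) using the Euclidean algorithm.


315 = 1 * 306 + 9
306 = 34 * 9 + 0
GCD = 9


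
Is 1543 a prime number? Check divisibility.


Check divisors up to sqrt(1543) = 39.2810
No divisors found.
1543 is prime.

Yes, 1543 is prime


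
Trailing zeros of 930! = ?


floor(930/5) = 186
floor(930/25) = 37
floor(930/125) = 7
floor(930/625) = 1
Total = 231

231 trailing zeros


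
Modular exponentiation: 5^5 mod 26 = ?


5^1 mod 26 = 5
5^2 mod 26 = 25
5^3 mod 26 = 21
5^4 mod 26 = 1
5^5 mod 26 = 5


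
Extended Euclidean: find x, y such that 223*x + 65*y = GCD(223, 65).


Tabular extended Euclidean (each row: r = 223*s + 65*t):
r=223, s=1, t=0
r=65, s=0, t=1
q=3: r=28, s=1, t=-3   [223*(1) + 65*(-3) = 28]
q=2: r=9, s=-2, t=7   [223*(-2) + 65*(7) = 9]
q=3: r=1, s=7, t=-24   [223*(7) + 65*(-24) = 1]
q=9: r=0, s=-65, t=223   [223*(-65) + 65*(223) = 0]
GCD = 1; from the row with r=1: x=7, y=-24
Check: 223*(7) + 65*(-24) = 1561 - 1560 = 1

GCD = 1, x = 7, y = -24


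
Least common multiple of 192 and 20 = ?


GCD(192, 20) = 4
LCM = 192*20/4 = 3840/4 = 960

LCM = 960


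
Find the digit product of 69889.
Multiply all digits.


6 × 9 × 8 × 8 × 9 = 31104


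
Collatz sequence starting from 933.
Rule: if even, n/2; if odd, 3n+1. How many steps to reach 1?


933 → 2800 → 1400 → 700 → 350 → 175 → 526 → 263 → 790 → 395 → 1186 → 593 → 1780 → 890 → 445 → 1336 → 668 → 334 → 167 → 502 → 251 → 754 → 377 → 1132 → 566 → 283 → 850 → 425 → 1276 → 638 → 319 → 958 → 479 → 1438 → 719 → 2158 → 1079 → 3238 → 1619 → 4858 → 2429 → 7288 → 3644 → 1822 → 911 → 2734 → 1367 → 4102 → 2051 → 6154 → 3077 → 9232 → 4616 → 2308 → 1154 → 577 → 1732 → 866 → 433 → 1300 → 650 → 325 → 976 → 488 → 244 → 122 → 61 → 184 → 92 → 46 → 23 → 70 → 35 → 106 → 53 → 160 → 80 → 40 → 20 → 10 → 5 → 16 → 8 → 4 → 2 → 1
Total steps = 85

85 steps


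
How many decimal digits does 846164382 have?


846164382 has 9 digits in base 10
floor(log10(846164382)) + 1 = floor(8.9275) + 1 = 9

9 digits (base 10)


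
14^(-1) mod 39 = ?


Use the extended Euclidean algorithm on (39, 14); each row r = 39*s + 14*t:
r=39, s=1, t=0
r=14, s=0, t=1
q=2: r=11, s=1, t=-2   [39*(1) + 14*(-2) = 11]
q=1: r=3, s=-1, t=3   [39*(-1) + 14*(3) = 3]
q=3: r=2, s=4, t=-11   [39*(4) + 14*(-11) = 2]
q=1: r=1, s=-5, t=14   [39*(-5) + 14*(14) = 1]
q=2: r=0, s=14, t=-39   [39*(14) + 14*(-39) = 0]
GCD = 1 with t = 14, so 14*(14) ≡ 1 (mod 39)
Inverse = 14 mod 39 = 14
Check: 14 * 14 = 196 ≡ 1 (mod 39)

14^(-1) ≡ 14 (mod 39)


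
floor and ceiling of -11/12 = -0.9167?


-11/12 = -0.9167
floor = -1
ceil = 0

floor = -1, ceil = 0


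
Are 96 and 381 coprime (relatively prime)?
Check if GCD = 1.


Euclidean algorithm:
381 = 3 * 96 + 93
96 = 1 * 93 + 3
93 = 31 * 3 + 0
GCD(96, 381) = 3

No, not coprime (GCD = 3)


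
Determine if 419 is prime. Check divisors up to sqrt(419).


Check divisors up to sqrt(419) = 20.4695
No divisors found.
419 is prime.

Yes, 419 is prime


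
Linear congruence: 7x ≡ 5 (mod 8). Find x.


GCD(7, 8) = 1, unique solution
a^(-1) mod 8 = 7
x = 7 * 5 mod 8 = 3

x ≡ 3 (mod 8)


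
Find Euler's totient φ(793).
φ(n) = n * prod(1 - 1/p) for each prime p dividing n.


793 = 13 × 61
Prime factors: 13, 61
φ(793) = 793 × (1-1/13) × (1-1/61)
= 793 × 12/13 × 60/61 = 720

φ(793) = 720


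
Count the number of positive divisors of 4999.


4999 = 4999^1
d(4999) = (1+1) = 2

2 divisors


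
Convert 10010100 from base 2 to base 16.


10010100 (base 2) = 148 (decimal)
148 (decimal) = 94 (base 16)


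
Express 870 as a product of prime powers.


870 / 2 = 435
435 / 3 = 145
145 / 5 = 29
29 / 29 = 1
870 = 2 × 3 × 5 × 29


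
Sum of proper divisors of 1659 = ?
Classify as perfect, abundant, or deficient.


Proper divisors: 1, 3, 7, 21, 79, 237, 553
Sum = 1 + 3 + 7 + 21 + 79 + 237 + 553 = 901
901 < 1659 → deficient

s(1659) = 901 (deficient)


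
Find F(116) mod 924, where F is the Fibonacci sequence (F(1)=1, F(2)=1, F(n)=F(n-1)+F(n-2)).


F(k) mod 924 for k=1..116:
1, 1, 2, 3, 5, 8, 13, 21, 34, 55, 89, 144, 233, 377, 610, 63, 673, 736, 485, 297, 782, 155, 13, 168, 181, 349, 530, 879, 485, 440, 1, 441, 442, 883, 401, 360, 761, 197, 34, 231, 265, 496, 761, 333, 170, 503, 673, 252, 1, 253, 254, 507, 761, 344, 181, 525, 706, 307, 89, 396, 485, 881, 442, 399, 841, 316, 233, 549, 782, 407, 265, 672, 13, 685, 698, 459, 233, 692, 1, 693, 694, 463, 233, 696, 5, 701, 706, 483, 265, 748, 89, 837, 2, 839, 841, 756, 673, 505, 254, 759, 89, 848, 13, 861, 874, 811, 761, 648, 485, 209, 694, 903, 673, 652, 401, 129
F(116) mod 924 = 129


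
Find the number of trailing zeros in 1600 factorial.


floor(1600/5) = 320
floor(1600/25) = 64
floor(1600/125) = 12
floor(1600/625) = 2
Total = 398

398 trailing zeros


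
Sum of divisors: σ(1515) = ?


Divisors of 1515: 1, 3, 5, 15, 101, 303, 505, 1515
Sum = 1 + 3 + 5 + 15 + 101 + 303 + 505 + 1515 = 2448

σ(1515) = 2448


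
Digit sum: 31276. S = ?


3 + 1 + 2 + 7 + 6 = 19


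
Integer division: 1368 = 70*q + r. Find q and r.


1368 = 70 * 19 + 38
Check: 1330 + 38 = 1368

q = 19, r = 38


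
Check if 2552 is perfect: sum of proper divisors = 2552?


Proper divisors of 2552: 1, 2, 4, 8, 11, 22, 29, 44, 58, 88, 116, 232, 319, 638, 1276
Sum = 1 + 2 + 4 + 8 + 11 + 22 + 29 + 44 + 58 + 88 + 116 + 232 + 319 + 638 + 1276 = 2848

No, 2552 is not perfect (2848 ≠ 2552)


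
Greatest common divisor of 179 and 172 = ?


179 = 1 * 172 + 7
172 = 24 * 7 + 4
7 = 1 * 4 + 3
4 = 1 * 3 + 1
3 = 3 * 1 + 0
GCD = 1


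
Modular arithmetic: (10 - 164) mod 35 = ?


10 - 164 = -154
-154 mod 35 = 21


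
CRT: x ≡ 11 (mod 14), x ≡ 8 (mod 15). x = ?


M = 14*15 = 210
M1 = M/14 = 15, M2 = M/15 = 14
M1^(-1) mod 14 = 1, M2^(-1) mod 15 = 14
x = 11*15*1 + 8*14*14 = 1733
1733 mod 210 = 53
Check: 53 mod 14 = 11 ✓, 53 mod 15 = 8 ✓

x ≡ 53 (mod 210)


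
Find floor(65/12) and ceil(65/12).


65/12 = 5.4167
floor = 5
ceil = 6

floor = 5, ceil = 6


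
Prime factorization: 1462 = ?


1462 / 2 = 731
731 / 17 = 43
43 / 43 = 1
1462 = 2 × 17 × 43


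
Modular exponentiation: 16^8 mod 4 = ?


16^1 mod 4 = 0
16^2 mod 4 = 0
16^3 mod 4 = 0
16^4 mod 4 = 0
16^5 mod 4 = 0
16^6 mod 4 = 0
16^7 mod 4 = 0
16^8 mod 4 = 0


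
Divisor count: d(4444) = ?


4444 = 2^2 × 11^1 × 101^1
d(4444) = (2+1) × (1+1) × (1+1) = 12

12 divisors


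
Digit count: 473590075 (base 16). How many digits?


473590075 in base 16 = 1C3A693B
Number of digits = 8

8 digits (base 16)


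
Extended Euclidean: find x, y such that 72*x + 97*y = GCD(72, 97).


Tabular extended Euclidean (each row: r = 72*s + 97*t):
r=72, s=1, t=0
r=97, s=0, t=1
q=0: r=72, s=1, t=0   [72*(1) + 97*(0) = 72]
q=1: r=25, s=-1, t=1   [72*(-1) + 97*(1) = 25]
q=2: r=22, s=3, t=-2   [72*(3) + 97*(-2) = 22]
q=1: r=3, s=-4, t=3   [72*(-4) + 97*(3) = 3]
q=7: r=1, s=31, t=-23   [72*(31) + 97*(-23) = 1]
q=3: r=0, s=-97, t=72   [72*(-97) + 97*(72) = 0]
GCD = 1; from the row with r=1: x=31, y=-23
Check: 72*(31) + 97*(-23) = 2232 - 2231 = 1

GCD = 1, x = 31, y = -23


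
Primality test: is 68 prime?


68 / 2 = 34 (exact division)
68 is NOT prime.

No, 68 is not prime


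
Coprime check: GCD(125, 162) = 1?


Euclidean algorithm:
162 = 1 * 125 + 37
125 = 3 * 37 + 14
37 = 2 * 14 + 9
14 = 1 * 9 + 5
9 = 1 * 5 + 4
5 = 1 * 4 + 1
4 = 4 * 1 + 0
GCD(125, 162) = 1

Yes, coprime (GCD = 1)


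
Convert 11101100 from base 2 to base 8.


11101100 (base 2) = 236 (decimal)
236 (decimal) = 354 (base 8)


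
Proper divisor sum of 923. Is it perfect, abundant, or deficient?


Proper divisors: 1, 13, 71
Sum = 1 + 13 + 71 = 85
85 < 923 → deficient

s(923) = 85 (deficient)


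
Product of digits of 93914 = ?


9 × 3 × 9 × 1 × 4 = 972


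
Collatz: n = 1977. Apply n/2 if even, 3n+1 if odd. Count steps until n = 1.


1977 → 5932 → 2966 → 1483 → 4450 → 2225 → 6676 → 3338 → 1669 → 5008 → 2504 → 1252 → 626 → 313 → 940 → 470 → 235 → 706 → 353 → 1060 → 530 → 265 → 796 → 398 → 199 → 598 → 299 → 898 → 449 → 1348 → 674 → 337 → 1012 → 506 → 253 → 760 → 380 → 190 → 95 → 286 → 143 → 430 → 215 → 646 → 323 → 970 → 485 → 1456 → 728 → 364 → 182 → 91 → 274 → 137 → 412 → 206 → 103 → 310 → 155 → 466 → 233 → 700 → 350 → 175 → 526 → 263 → 790 → 395 → 1186 → 593 → 1780 → 890 → 445 → 1336 → 668 → 334 → 167 → 502 → 251 → 754 → 377 → 1132 → 566 → 283 → 850 → 425 → 1276 → 638 → 319 → 958 → 479 → 1438 → 719 → 2158 → 1079 → 3238 → 1619 → 4858 → 2429 → 7288 → 3644 → 1822 → 911 → 2734 → 1367 → 4102 → 2051 → 6154 → 3077 → 9232 → 4616 → 2308 → 1154 → 577 → 1732 → 866 → 433 → 1300 → 650 → 325 → 976 → 488 → 244 → 122 → 61 → 184 → 92 → 46 → 23 → 70 → 35 → 106 → 53 → 160 → 80 → 40 → 20 → 10 → 5 → 16 → 8 → 4 → 2 → 1
Total steps = 143

143 steps


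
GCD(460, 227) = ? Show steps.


460 = 2 * 227 + 6
227 = 37 * 6 + 5
6 = 1 * 5 + 1
5 = 5 * 1 + 0
GCD = 1


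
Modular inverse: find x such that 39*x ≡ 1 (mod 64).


Use the extended Euclidean algorithm on (64, 39); each row r = 64*s + 39*t:
r=64, s=1, t=0
r=39, s=0, t=1
q=1: r=25, s=1, t=-1   [64*(1) + 39*(-1) = 25]
q=1: r=14, s=-1, t=2   [64*(-1) + 39*(2) = 14]
q=1: r=11, s=2, t=-3   [64*(2) + 39*(-3) = 11]
q=1: r=3, s=-3, t=5   [64*(-3) + 39*(5) = 3]
q=3: r=2, s=11, t=-18   [64*(11) + 39*(-18) = 2]
q=1: r=1, s=-14, t=23   [64*(-14) + 39*(23) = 1]
q=2: r=0, s=39, t=-64   [64*(39) + 39*(-64) = 0]
GCD = 1 with t = 23, so 39*(23) ≡ 1 (mod 64)
Inverse = 23 mod 64 = 23
Check: 39 * 23 = 897 ≡ 1 (mod 64)

39^(-1) ≡ 23 (mod 64)


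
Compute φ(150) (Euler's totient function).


150 = 2 × 3 × 5^2
Prime factors: 2, 3, 5
φ(150) = 150 × (1-1/2) × (1-1/3) × (1-1/5)
= 150 × 1/2 × 2/3 × 4/5 = 40

φ(150) = 40


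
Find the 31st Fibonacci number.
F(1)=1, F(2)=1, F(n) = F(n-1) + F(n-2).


Sequence: 1, 1, 2, 3, 5, 8, 13, 21, 34, 55, 89, 144, 233, 377, 610, 987, 1597, 2584, 4181, 6765, 10946, 17711, 28657, 46368, 75025, 121393, 196418, 317811, 514229, 832040, 1346269
F(31) = 1346269


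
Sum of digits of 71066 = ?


7 + 1 + 0 + 6 + 6 = 20


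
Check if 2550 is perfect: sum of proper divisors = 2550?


Proper divisors of 2550: 1, 2, 3, 5, 6, 10, 15, 17, 25, 30, 34, 50, 51, 75, 85, 102, 150, 170, 255, 425, 510, 850, 1275
Sum = 1 + 2 + 3 + 5 + 6 + 10 + 15 + 17 + 25 + 30 + 34 + 50 + 51 + 75 + 85 + 102 + 150 + 170 + 255 + 425 + 510 + 850 + 1275 = 4146

No, 2550 is not perfect (4146 ≠ 2550)


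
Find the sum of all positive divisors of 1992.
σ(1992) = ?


Divisors of 1992: 1, 2, 3, 4, 6, 8, 12, 24, 83, 166, 249, 332, 498, 664, 996, 1992
Sum = 1 + 2 + 3 + 4 + 6 + 8 + 12 + 24 + 83 + 166 + 249 + 332 + 498 + 664 + 996 + 1992 = 5040

σ(1992) = 5040


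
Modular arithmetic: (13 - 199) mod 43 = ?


13 - 199 = -186
-186 mod 43 = 29


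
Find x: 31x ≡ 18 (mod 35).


GCD(31, 35) = 1, unique solution
a^(-1) mod 35 = 26
x = 26 * 18 mod 35 = 13

x ≡ 13 (mod 35)


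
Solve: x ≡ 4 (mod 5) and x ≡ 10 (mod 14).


M = 5*14 = 70
M1 = M/5 = 14, M2 = M/14 = 5
M1^(-1) mod 5 = 4, M2^(-1) mod 14 = 3
x = 4*14*4 + 10*5*3 = 374
374 mod 70 = 24
Check: 24 mod 5 = 4 ✓, 24 mod 14 = 10 ✓

x ≡ 24 (mod 70)


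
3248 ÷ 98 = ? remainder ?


3248 = 98 * 33 + 14
Check: 3234 + 14 = 3248

q = 33, r = 14


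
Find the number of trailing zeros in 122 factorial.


floor(122/5) = 24
floor(122/25) = 4
Total = 28

28 trailing zeros


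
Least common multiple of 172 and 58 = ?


GCD(172, 58) = 2
LCM = 172*58/2 = 9976/2 = 4988

LCM = 4988


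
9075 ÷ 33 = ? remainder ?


9075 = 33 * 275 + 0
Check: 9075 + 0 = 9075

q = 275, r = 0


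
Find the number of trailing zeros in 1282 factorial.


floor(1282/5) = 256
floor(1282/25) = 51
floor(1282/125) = 10
floor(1282/625) = 2
Total = 319

319 trailing zeros


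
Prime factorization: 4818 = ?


4818 / 2 = 2409
2409 / 3 = 803
803 / 11 = 73
73 / 73 = 1
4818 = 2 × 3 × 11 × 73


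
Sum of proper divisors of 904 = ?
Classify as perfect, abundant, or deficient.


Proper divisors: 1, 2, 4, 8, 113, 226, 452
Sum = 1 + 2 + 4 + 8 + 113 + 226 + 452 = 806
806 < 904 → deficient

s(904) = 806 (deficient)


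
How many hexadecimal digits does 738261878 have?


738261878 in base 16 = 2C00FB76
Number of digits = 8

8 digits (base 16)


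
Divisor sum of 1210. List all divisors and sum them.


Divisors of 1210: 1, 2, 5, 10, 11, 22, 55, 110, 121, 242, 605, 1210
Sum = 1 + 2 + 5 + 10 + 11 + 22 + 55 + 110 + 121 + 242 + 605 + 1210 = 2394

σ(1210) = 2394


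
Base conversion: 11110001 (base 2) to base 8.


11110001 (base 2) = 241 (decimal)
241 (decimal) = 361 (base 8)


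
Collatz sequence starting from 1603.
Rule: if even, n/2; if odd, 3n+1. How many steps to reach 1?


1603 → 4810 → 2405 → 7216 → 3608 → 1804 → 902 → 451 → 1354 → 677 → 2032 → 1016 → 508 → 254 → 127 → 382 → 191 → 574 → 287 → 862 → 431 → 1294 → 647 → 1942 → 971 → 2914 → 1457 → 4372 → 2186 → 1093 → 3280 → 1640 → 820 → 410 → 205 → 616 → 308 → 154 → 77 → 232 → 116 → 58 → 29 → 88 → 44 → 22 → 11 → 34 → 17 → 52 → 26 → 13 → 40 → 20 → 10 → 5 → 16 → 8 → 4 → 2 → 1
Total steps = 60

60 steps


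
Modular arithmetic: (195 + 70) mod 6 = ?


195 + 70 = 265
265 mod 6 = 1


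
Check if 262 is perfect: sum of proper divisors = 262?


Proper divisors of 262: 1, 2, 131
Sum = 1 + 2 + 131 = 134

No, 262 is not perfect (134 ≠ 262)


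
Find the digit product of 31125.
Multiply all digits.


3 × 1 × 1 × 2 × 5 = 30


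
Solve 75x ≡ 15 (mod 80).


GCD(75, 80) = 5 divides 15
Divide: 15x ≡ 3 (mod 16)
x ≡ 13 (mod 16)


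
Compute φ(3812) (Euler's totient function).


3812 = 2^2 × 953
Prime factors: 2, 953
φ(3812) = 3812 × (1-1/2) × (1-1/953)
= 3812 × 1/2 × 952/953 = 1904

φ(3812) = 1904


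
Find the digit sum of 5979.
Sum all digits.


5 + 9 + 7 + 9 = 30


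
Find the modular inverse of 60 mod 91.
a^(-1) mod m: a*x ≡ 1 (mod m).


Use the extended Euclidean algorithm on (91, 60); each row r = 91*s + 60*t:
r=91, s=1, t=0
r=60, s=0, t=1
q=1: r=31, s=1, t=-1   [91*(1) + 60*(-1) = 31]
q=1: r=29, s=-1, t=2   [91*(-1) + 60*(2) = 29]
q=1: r=2, s=2, t=-3   [91*(2) + 60*(-3) = 2]
q=14: r=1, s=-29, t=44   [91*(-29) + 60*(44) = 1]
q=2: r=0, s=60, t=-91   [91*(60) + 60*(-91) = 0]
GCD = 1 with t = 44, so 60*(44) ≡ 1 (mod 91)
Inverse = 44 mod 91 = 44
Check: 60 * 44 = 2640 ≡ 1 (mod 91)

60^(-1) ≡ 44 (mod 91)


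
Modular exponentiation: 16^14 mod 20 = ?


16^1 mod 20 = 16
16^2 mod 20 = 16
16^3 mod 20 = 16
16^4 mod 20 = 16
16^5 mod 20 = 16
16^6 mod 20 = 16
16^7 mod 20 = 16
16^8 mod 20 = 16
16^9 mod 20 = 16
16^10 mod 20 = 16
16^11 mod 20 = 16
16^12 mod 20 = 16
16^13 mod 20 = 16
16^14 mod 20 = 16


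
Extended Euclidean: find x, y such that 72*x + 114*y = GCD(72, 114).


Tabular extended Euclidean (each row: r = 72*s + 114*t):
r=72, s=1, t=0
r=114, s=0, t=1
q=0: r=72, s=1, t=0   [72*(1) + 114*(0) = 72]
q=1: r=42, s=-1, t=1   [72*(-1) + 114*(1) = 42]
q=1: r=30, s=2, t=-1   [72*(2) + 114*(-1) = 30]
q=1: r=12, s=-3, t=2   [72*(-3) + 114*(2) = 12]
q=2: r=6, s=8, t=-5   [72*(8) + 114*(-5) = 6]
q=2: r=0, s=-19, t=12   [72*(-19) + 114*(12) = 0]
GCD = 6; from the row with r=6: x=8, y=-5
Check: 72*(8) + 114*(-5) = 576 - 570 = 6

GCD = 6, x = 8, y = -5


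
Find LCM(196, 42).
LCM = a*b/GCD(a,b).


GCD(196, 42) = 14
LCM = 196*42/14 = 8232/14 = 588

LCM = 588


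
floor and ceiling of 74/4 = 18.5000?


74/4 = 18.5000
floor = 18
ceil = 19

floor = 18, ceil = 19


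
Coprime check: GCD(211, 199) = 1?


Euclidean algorithm:
211 = 1 * 199 + 12
199 = 16 * 12 + 7
12 = 1 * 7 + 5
7 = 1 * 5 + 2
5 = 2 * 2 + 1
2 = 2 * 1 + 0
GCD(211, 199) = 1

Yes, coprime (GCD = 1)


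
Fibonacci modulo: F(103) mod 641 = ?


F(k) mod 641 for k=1..103:
1, 1, 2, 3, 5, 8, 13, 21, 34, 55, 89, 144, 233, 377, 610, 346, 315, 20, 335, 355, 49, 404, 453, 216, 28, 244, 272, 516, 147, 22, 169, 191, 360, 551, 270, 180, 450, 630, 439, 428, 226, 13, 239, 252, 491, 102, 593, 54, 6, 60, 66, 126, 192, 318, 510, 187, 56, 243, 299, 542, 200, 101, 301, 402, 62, 464, 526, 349, 234, 583, 176, 118, 294, 412, 65, 477, 542, 378, 279, 16, 295, 311, 606, 276, 241, 517, 117, 634, 110, 103, 213, 316, 529, 204, 92, 296, 388, 43, 431, 474, 264, 97, 361
F(103) mod 641 = 361


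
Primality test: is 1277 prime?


Check divisors up to sqrt(1277) = 35.7351
No divisors found.
1277 is prime.

Yes, 1277 is prime


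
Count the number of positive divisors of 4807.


4807 = 11^1 × 19^1 × 23^1
d(4807) = (1+1) × (1+1) × (1+1) = 8

8 divisors


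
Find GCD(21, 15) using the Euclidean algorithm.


21 = 1 * 15 + 6
15 = 2 * 6 + 3
6 = 2 * 3 + 0
GCD = 3


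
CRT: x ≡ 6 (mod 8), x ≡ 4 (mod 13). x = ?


M = 8*13 = 104
M1 = M/8 = 13, M2 = M/13 = 8
M1^(-1) mod 8 = 5, M2^(-1) mod 13 = 5
x = 6*13*5 + 4*8*5 = 550
550 mod 104 = 30
Check: 30 mod 8 = 6 ✓, 30 mod 13 = 4 ✓

x ≡ 30 (mod 104)


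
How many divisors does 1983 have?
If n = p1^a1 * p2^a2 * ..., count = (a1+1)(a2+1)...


1983 = 3^1 × 661^1
d(1983) = (1+1) × (1+1) = 4

4 divisors


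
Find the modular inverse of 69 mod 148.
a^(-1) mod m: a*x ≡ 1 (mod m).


Use the extended Euclidean algorithm on (148, 69); each row r = 148*s + 69*t:
r=148, s=1, t=0
r=69, s=0, t=1
q=2: r=10, s=1, t=-2   [148*(1) + 69*(-2) = 10]
q=6: r=9, s=-6, t=13   [148*(-6) + 69*(13) = 9]
q=1: r=1, s=7, t=-15   [148*(7) + 69*(-15) = 1]
q=9: r=0, s=-69, t=148   [148*(-69) + 69*(148) = 0]
GCD = 1 with t = -15, so 69*(-15) ≡ 1 (mod 148)
Inverse = -15 mod 148 = 133
Check: 69 * 133 = 9177 ≡ 1 (mod 148)

69^(-1) ≡ 133 (mod 148)


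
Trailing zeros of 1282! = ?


floor(1282/5) = 256
floor(1282/25) = 51
floor(1282/125) = 10
floor(1282/625) = 2
Total = 319

319 trailing zeros


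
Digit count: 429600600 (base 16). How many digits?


429600600 in base 16 = 199B2F58
Number of digits = 8

8 digits (base 16)


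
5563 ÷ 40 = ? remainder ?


5563 = 40 * 139 + 3
Check: 5560 + 3 = 5563

q = 139, r = 3


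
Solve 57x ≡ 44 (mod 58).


GCD(57, 58) = 1, unique solution
a^(-1) mod 58 = 57
x = 57 * 44 mod 58 = 14

x ≡ 14 (mod 58)


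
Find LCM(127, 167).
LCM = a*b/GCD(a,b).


GCD(127, 167) = 1
LCM = 127*167/1 = 21209/1 = 21209

LCM = 21209


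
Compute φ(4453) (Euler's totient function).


4453 = 61 × 73
Prime factors: 61, 73
φ(4453) = 4453 × (1-1/61) × (1-1/73)
= 4453 × 60/61 × 72/73 = 4320

φ(4453) = 4320


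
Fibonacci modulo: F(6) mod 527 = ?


F(k) mod 527 for k=1..6:
1, 1, 2, 3, 5, 8
F(6) mod 527 = 8


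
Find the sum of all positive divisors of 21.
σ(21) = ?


Divisors of 21: 1, 3, 7, 21
Sum = 1 + 3 + 7 + 21 = 32

σ(21) = 32


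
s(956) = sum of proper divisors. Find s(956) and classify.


Proper divisors: 1, 2, 4, 239, 478
Sum = 1 + 2 + 4 + 239 + 478 = 724
724 < 956 → deficient

s(956) = 724 (deficient)


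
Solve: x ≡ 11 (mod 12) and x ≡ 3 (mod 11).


M = 12*11 = 132
M1 = M/12 = 11, M2 = M/11 = 12
M1^(-1) mod 12 = 11, M2^(-1) mod 11 = 1
x = 11*11*11 + 3*12*1 = 1367
1367 mod 132 = 47
Check: 47 mod 12 = 11 ✓, 47 mod 11 = 3 ✓

x ≡ 47 (mod 132)


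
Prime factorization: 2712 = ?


2712 / 2 = 1356
1356 / 2 = 678
678 / 2 = 339
339 / 3 = 113
113 / 113 = 1
2712 = 2^3 × 3 × 113


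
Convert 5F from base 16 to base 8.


5F (base 16) = 95 (decimal)
95 (decimal) = 137 (base 8)


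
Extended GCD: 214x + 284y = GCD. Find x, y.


Tabular extended Euclidean (each row: r = 214*s + 284*t):
r=214, s=1, t=0
r=284, s=0, t=1
q=0: r=214, s=1, t=0   [214*(1) + 284*(0) = 214]
q=1: r=70, s=-1, t=1   [214*(-1) + 284*(1) = 70]
q=3: r=4, s=4, t=-3   [214*(4) + 284*(-3) = 4]
q=17: r=2, s=-69, t=52   [214*(-69) + 284*(52) = 2]
q=2: r=0, s=142, t=-107   [214*(142) + 284*(-107) = 0]
GCD = 2; from the row with r=2: x=-69, y=52
Check: 214*(-69) + 284*(52) = -14766 + 14768 = 2

GCD = 2, x = -69, y = 52


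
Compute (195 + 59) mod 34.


195 + 59 = 254
254 mod 34 = 16


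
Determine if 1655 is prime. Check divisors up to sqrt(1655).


1655 / 5 = 331 (exact division)
1655 is NOT prime.

No, 1655 is not prime


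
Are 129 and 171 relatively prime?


Euclidean algorithm:
171 = 1 * 129 + 42
129 = 3 * 42 + 3
42 = 14 * 3 + 0
GCD(129, 171) = 3

No, not coprime (GCD = 3)


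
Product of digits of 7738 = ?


7 × 7 × 3 × 8 = 1176


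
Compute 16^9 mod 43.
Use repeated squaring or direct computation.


16^1 mod 43 = 16
16^2 mod 43 = 41
16^3 mod 43 = 11
16^4 mod 43 = 4
16^5 mod 43 = 21
16^6 mod 43 = 35
16^7 mod 43 = 1
16^8 mod 43 = 16
16^9 mod 43 = 41


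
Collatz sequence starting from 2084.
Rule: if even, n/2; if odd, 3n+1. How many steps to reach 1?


2084 → 1042 → 521 → 1564 → 782 → 391 → 1174 → 587 → 1762 → 881 → 2644 → 1322 → 661 → 1984 → 992 → 496 → 248 → 124 → 62 → 31 → 94 → 47 → 142 → 71 → 214 → 107 → 322 → 161 → 484 → 242 → 121 → 364 → 182 → 91 → 274 → 137 → 412 → 206 → 103 → 310 → 155 → 466 → 233 → 700 → 350 → 175 → 526 → 263 → 790 → 395 → 1186 → 593 → 1780 → 890 → 445 → 1336 → 668 → 334 → 167 → 502 → 251 → 754 → 377 → 1132 → 566 → 283 → 850 → 425 → 1276 → 638 → 319 → 958 → 479 → 1438 → 719 → 2158 → 1079 → 3238 → 1619 → 4858 → 2429 → 7288 → 3644 → 1822 → 911 → 2734 → 1367 → 4102 → 2051 → 6154 → 3077 → 9232 → 4616 → 2308 → 1154 → 577 → 1732 → 866 → 433 → 1300 → 650 → 325 → 976 → 488 → 244 → 122 → 61 → 184 → 92 → 46 → 23 → 70 → 35 → 106 → 53 → 160 → 80 → 40 → 20 → 10 → 5 → 16 → 8 → 4 → 2 → 1
Total steps = 125

125 steps


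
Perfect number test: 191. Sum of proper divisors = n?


Proper divisors of 191: 1
Sum = 1 = 1

No, 191 is not perfect (1 ≠ 191)


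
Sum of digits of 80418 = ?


8 + 0 + 4 + 1 + 8 = 21


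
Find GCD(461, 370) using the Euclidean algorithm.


461 = 1 * 370 + 91
370 = 4 * 91 + 6
91 = 15 * 6 + 1
6 = 6 * 1 + 0
GCD = 1


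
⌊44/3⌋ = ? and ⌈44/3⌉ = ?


44/3 = 14.6667
floor = 14
ceil = 15

floor = 14, ceil = 15


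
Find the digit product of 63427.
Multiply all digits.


6 × 3 × 4 × 2 × 7 = 1008


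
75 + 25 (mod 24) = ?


75 + 25 = 100
100 mod 24 = 4


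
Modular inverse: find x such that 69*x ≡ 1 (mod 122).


Use the extended Euclidean algorithm on (122, 69); each row r = 122*s + 69*t:
r=122, s=1, t=0
r=69, s=0, t=1
q=1: r=53, s=1, t=-1   [122*(1) + 69*(-1) = 53]
q=1: r=16, s=-1, t=2   [122*(-1) + 69*(2) = 16]
q=3: r=5, s=4, t=-7   [122*(4) + 69*(-7) = 5]
q=3: r=1, s=-13, t=23   [122*(-13) + 69*(23) = 1]
q=5: r=0, s=69, t=-122   [122*(69) + 69*(-122) = 0]
GCD = 1 with t = 23, so 69*(23) ≡ 1 (mod 122)
Inverse = 23 mod 122 = 23
Check: 69 * 23 = 1587 ≡ 1 (mod 122)

69^(-1) ≡ 23 (mod 122)


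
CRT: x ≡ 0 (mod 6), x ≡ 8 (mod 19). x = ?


M = 6*19 = 114
M1 = M/6 = 19, M2 = M/19 = 6
M1^(-1) mod 6 = 1, M2^(-1) mod 19 = 16
x = 0*19*1 + 8*6*16 = 768
768 mod 114 = 84
Check: 84 mod 6 = 0 ✓, 84 mod 19 = 8 ✓

x ≡ 84 (mod 114)
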